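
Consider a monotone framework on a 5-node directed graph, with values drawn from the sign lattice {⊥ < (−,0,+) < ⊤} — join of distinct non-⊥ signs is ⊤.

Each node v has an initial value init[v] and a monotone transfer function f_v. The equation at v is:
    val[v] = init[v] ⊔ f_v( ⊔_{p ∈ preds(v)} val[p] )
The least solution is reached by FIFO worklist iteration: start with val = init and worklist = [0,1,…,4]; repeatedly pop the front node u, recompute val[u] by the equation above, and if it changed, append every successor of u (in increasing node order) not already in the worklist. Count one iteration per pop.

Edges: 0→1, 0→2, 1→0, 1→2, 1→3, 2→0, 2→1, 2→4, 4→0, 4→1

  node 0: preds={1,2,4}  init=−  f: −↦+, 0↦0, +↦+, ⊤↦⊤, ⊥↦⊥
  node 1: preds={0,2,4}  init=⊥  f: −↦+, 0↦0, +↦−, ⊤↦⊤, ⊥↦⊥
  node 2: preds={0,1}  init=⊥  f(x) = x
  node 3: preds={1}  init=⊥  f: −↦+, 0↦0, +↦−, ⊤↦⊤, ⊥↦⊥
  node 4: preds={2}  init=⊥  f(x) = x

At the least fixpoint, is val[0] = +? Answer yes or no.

no

Trace (10 dequeues):
  [1] u=0 | in ⊥ | out − | ==
  [2] u=1 | in − | out + | prev ⊥ | push {0}
  [3] u=2 | in ⊤ | out ⊤ | prev ⊥ | push {1}
  [4] u=3 | in + | out − | prev ⊥ | push {}
  [5] u=4 | in ⊤ | out ⊤ | prev ⊥ | push {}
  [6] u=0 | in ⊤ | out ⊤ | prev − | push {2}
  [7] u=1 | in ⊤ | out ⊤ | prev + | push {0,3}
  [8] u=2 | in ⊤ | out ⊤ | ==
  [9] u=0 | in ⊤ | out ⊤ | ==
  [10] u=3 | in ⊤ | out ⊤ | prev − | push {}

Converged values:
  [0] ⊤
  [1] ⊤
  [2] ⊤
  [3] ⊤
  [4] ⊤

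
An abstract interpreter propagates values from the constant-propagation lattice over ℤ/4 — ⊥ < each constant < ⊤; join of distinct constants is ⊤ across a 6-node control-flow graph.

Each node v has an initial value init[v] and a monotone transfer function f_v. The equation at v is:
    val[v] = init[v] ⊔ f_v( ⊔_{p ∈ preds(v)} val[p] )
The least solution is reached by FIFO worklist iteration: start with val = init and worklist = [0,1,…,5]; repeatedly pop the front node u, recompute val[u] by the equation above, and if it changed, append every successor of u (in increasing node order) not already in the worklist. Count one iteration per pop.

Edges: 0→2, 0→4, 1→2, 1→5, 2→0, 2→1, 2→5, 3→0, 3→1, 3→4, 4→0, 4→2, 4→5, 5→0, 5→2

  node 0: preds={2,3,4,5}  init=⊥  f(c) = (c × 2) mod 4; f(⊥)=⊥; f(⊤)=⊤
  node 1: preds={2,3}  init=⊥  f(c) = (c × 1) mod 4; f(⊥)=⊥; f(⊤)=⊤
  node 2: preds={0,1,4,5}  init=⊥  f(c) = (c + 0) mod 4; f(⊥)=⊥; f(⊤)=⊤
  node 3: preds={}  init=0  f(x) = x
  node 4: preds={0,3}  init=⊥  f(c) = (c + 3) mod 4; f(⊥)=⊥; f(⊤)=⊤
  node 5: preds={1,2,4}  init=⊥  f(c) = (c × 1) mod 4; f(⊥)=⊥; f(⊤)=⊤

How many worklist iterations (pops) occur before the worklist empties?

Worklist (14 pops):
  #1 pop 0: in=0 → 0 (was ⊥); enqueue []
  #2 pop 1: in=0 → 0 (was ⊥); enqueue []
  #3 pop 2: in=0 → 0 (was ⊥); enqueue [0,1]
  #4 pop 3: in=⊥ → 0 (no change)
  #5 pop 4: in=0 → 3 (was ⊥); enqueue [2]
  #6 pop 5: in=⊤ → ⊤ (was ⊥); enqueue []
  #7 pop 0: in=⊤ → ⊤ (was 0); enqueue [4]
  #8 pop 1: in=0 → 0 (no change)
  #9 pop 2: in=⊤ → ⊤ (was 0); enqueue [0,1,5]
  #10 pop 4: in=⊤ → ⊤ (was 3); enqueue [2]
  #11 pop 0: in=⊤ → ⊤ (no change)
  #12 pop 1: in=⊤ → ⊤ (was 0); enqueue []
  #13 pop 5: in=⊤ → ⊤ (no change)
  #14 pop 2: in=⊤ → ⊤ (no change)

Fixpoint:
  val[0] = ⊤
  val[1] = ⊤
  val[2] = ⊤
  val[3] = 0
  val[4] = ⊤
  val[5] = ⊤

14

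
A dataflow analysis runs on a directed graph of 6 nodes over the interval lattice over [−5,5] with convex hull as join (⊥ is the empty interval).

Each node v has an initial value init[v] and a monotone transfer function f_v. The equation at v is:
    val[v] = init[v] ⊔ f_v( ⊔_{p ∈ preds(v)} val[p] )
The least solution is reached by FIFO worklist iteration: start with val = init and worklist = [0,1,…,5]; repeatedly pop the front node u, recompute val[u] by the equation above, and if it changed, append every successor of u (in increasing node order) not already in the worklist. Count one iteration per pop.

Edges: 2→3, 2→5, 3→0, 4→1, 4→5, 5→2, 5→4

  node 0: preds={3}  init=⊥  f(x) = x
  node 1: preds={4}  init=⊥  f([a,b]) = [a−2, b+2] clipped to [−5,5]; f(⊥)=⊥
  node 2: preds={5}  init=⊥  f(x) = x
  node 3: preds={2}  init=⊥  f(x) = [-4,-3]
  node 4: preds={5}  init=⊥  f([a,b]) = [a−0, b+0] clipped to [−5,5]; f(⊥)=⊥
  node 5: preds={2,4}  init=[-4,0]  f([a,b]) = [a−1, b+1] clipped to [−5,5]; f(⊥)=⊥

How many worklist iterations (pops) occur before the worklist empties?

33

Trace (33 dequeues):
  [1] u=0 | in ⊥ | out ⊥ | ==
  [2] u=1 | in ⊥ | out ⊥ | ==
  [3] u=2 | in [-4,0] | out [-4,0] | prev ⊥ | push {}
  [4] u=3 | in [-4,0] | out [-4,-3] | prev ⊥ | push {0}
  [5] u=4 | in [-4,0] | out [-4,0] | prev ⊥ | push {1}
  [6] u=5 | in [-4,0] | out [-5,1] | prev [-4,0] | push {2,4}
  [7] u=0 | in [-4,-3] | out [-4,-3] | prev ⊥ | push {}
  [8] u=1 | in [-4,0] | out [-5,2] | prev ⊥ | push {}
  [9] u=2 | in [-5,1] | out [-5,1] | prev [-4,0] | push {3,5}
  [10] u=4 | in [-5,1] | out [-5,1] | prev [-4,0] | push {1}
  [11] u=3 | in [-5,1] | out [-4,-3] | ==
  [12] u=5 | in [-5,1] | out [-5,2] | prev [-5,1] | push {2,4}
  [13] u=1 | in [-5,1] | out [-5,3] | prev [-5,2] | push {}
  [14] u=2 | in [-5,2] | out [-5,2] | prev [-5,1] | push {3,5}
  [15] u=4 | in [-5,2] | out [-5,2] | prev [-5,1] | push {1}
  [16] u=3 | in [-5,2] | out [-4,-3] | ==
  [17] u=5 | in [-5,2] | out [-5,3] | prev [-5,2] | push {2,4}
  [18] u=1 | in [-5,2] | out [-5,4] | prev [-5,3] | push {}
  [19] u=2 | in [-5,3] | out [-5,3] | prev [-5,2] | push {3,5}
  [20] u=4 | in [-5,3] | out [-5,3] | prev [-5,2] | push {1}
  [21] u=3 | in [-5,3] | out [-4,-3] | ==
  [22] u=5 | in [-5,3] | out [-5,4] | prev [-5,3] | push {2,4}
  [23] u=1 | in [-5,3] | out [-5,5] | prev [-5,4] | push {}
  [24] u=2 | in [-5,4] | out [-5,4] | prev [-5,3] | push {3,5}
  [25] u=4 | in [-5,4] | out [-5,4] | prev [-5,3] | push {1}
  [26] u=3 | in [-5,4] | out [-4,-3] | ==
  [27] u=5 | in [-5,4] | out [-5,5] | prev [-5,4] | push {2,4}
  [28] u=1 | in [-5,4] | out [-5,5] | ==
  [29] u=2 | in [-5,5] | out [-5,5] | prev [-5,4] | push {3,5}
  [30] u=4 | in [-5,5] | out [-5,5] | prev [-5,4] | push {1}
  [31] u=3 | in [-5,5] | out [-4,-3] | ==
  [32] u=5 | in [-5,5] | out [-5,5] | ==
  [33] u=1 | in [-5,5] | out [-5,5] | ==

Converged values:
  [0] [-4,-3]
  [1] [-5,5]
  [2] [-5,5]
  [3] [-4,-3]
  [4] [-5,5]
  [5] [-5,5]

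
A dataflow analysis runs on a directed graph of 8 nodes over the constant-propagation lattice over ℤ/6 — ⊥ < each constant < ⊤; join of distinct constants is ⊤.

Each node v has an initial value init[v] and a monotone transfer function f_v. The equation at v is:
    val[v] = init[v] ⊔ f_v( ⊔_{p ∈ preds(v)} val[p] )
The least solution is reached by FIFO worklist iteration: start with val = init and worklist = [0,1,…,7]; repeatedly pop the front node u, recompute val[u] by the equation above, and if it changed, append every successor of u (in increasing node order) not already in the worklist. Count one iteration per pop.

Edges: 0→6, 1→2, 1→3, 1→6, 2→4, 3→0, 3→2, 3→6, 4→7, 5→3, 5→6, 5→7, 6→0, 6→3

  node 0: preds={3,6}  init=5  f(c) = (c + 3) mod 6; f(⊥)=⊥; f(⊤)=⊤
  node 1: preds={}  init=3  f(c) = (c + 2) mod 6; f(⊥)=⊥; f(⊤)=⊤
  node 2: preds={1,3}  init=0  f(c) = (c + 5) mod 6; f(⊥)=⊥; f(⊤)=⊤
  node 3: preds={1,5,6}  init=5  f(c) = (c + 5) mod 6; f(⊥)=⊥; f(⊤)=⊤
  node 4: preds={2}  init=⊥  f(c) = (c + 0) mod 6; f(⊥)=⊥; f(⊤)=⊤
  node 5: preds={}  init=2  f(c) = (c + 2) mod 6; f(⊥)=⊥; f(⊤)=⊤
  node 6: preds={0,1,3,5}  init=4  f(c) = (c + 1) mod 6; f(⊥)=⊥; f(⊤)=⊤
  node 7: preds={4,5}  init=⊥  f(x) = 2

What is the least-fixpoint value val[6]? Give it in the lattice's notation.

Trace (11 dequeues):
  [1] u=0 | in ⊤ | out ⊤ | prev 5 | push {}
  [2] u=1 | in ⊥ | out 3 | ==
  [3] u=2 | in ⊤ | out ⊤ | prev 0 | push {}
  [4] u=3 | in ⊤ | out ⊤ | prev 5 | push {0,2}
  [5] u=4 | in ⊤ | out ⊤ | prev ⊥ | push {}
  [6] u=5 | in ⊥ | out 2 | ==
  [7] u=6 | in ⊤ | out ⊤ | prev 4 | push {3}
  [8] u=7 | in ⊤ | out 2 | prev ⊥ | push {}
  [9] u=0 | in ⊤ | out ⊤ | ==
  [10] u=2 | in ⊤ | out ⊤ | ==
  [11] u=3 | in ⊤ | out ⊤ | ==

Converged values:
  [0] ⊤
  [1] 3
  [2] ⊤
  [3] ⊤
  [4] ⊤
  [5] 2
  [6] ⊤
  [7] 2

⊤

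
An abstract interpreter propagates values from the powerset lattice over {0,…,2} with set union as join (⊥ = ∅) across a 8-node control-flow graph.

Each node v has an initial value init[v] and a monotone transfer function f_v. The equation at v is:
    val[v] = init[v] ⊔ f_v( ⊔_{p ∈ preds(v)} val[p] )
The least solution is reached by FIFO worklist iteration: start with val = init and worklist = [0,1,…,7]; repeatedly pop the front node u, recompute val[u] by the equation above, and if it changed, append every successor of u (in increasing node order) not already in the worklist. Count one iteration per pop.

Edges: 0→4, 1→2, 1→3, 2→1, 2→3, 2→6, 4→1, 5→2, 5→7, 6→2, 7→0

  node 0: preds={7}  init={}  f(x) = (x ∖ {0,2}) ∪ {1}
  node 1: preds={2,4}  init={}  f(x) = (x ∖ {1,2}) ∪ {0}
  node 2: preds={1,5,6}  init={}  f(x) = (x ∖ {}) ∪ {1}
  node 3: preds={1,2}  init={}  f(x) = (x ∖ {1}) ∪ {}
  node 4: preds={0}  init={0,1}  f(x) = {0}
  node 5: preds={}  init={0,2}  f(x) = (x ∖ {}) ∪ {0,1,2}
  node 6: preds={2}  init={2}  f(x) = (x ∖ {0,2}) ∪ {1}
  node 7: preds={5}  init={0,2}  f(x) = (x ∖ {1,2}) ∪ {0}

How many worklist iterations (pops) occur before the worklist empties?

Worklist (10 pops):
  #1 pop 0: in={0,2} → {1} (was {}); enqueue []
  #2 pop 1: in={0,1} → {0} (was {}); enqueue []
  #3 pop 2: in={0,2} → {0,1,2} (was {}); enqueue [1]
  #4 pop 3: in={0,1,2} → {0,2} (was {}); enqueue []
  #5 pop 4: in={1} → {0,1} (no change)
  #6 pop 5: in={} → {0,1,2} (was {0,2}); enqueue [2]
  #7 pop 6: in={0,1,2} → {1,2} (was {2}); enqueue []
  #8 pop 7: in={0,1,2} → {0,2} (no change)
  #9 pop 1: in={0,1,2} → {0} (no change)
  #10 pop 2: in={0,1,2} → {0,1,2} (no change)

Fixpoint:
  val[0] = {1}
  val[1] = {0}
  val[2] = {0,1,2}
  val[3] = {0,2}
  val[4] = {0,1}
  val[5] = {0,1,2}
  val[6] = {1,2}
  val[7] = {0,2}

10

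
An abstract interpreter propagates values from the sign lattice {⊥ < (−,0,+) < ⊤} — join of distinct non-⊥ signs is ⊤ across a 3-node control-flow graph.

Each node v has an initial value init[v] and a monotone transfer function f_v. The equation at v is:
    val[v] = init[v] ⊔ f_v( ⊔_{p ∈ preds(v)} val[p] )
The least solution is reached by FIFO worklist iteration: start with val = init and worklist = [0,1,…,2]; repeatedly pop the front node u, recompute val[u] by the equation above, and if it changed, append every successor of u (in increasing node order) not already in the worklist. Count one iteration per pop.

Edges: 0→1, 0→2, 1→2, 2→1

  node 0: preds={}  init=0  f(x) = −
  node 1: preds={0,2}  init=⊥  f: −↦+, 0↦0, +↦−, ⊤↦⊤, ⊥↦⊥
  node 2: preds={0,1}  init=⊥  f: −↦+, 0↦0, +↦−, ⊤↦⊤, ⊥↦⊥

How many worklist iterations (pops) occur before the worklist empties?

4

Trace (4 dequeues):
  [1] u=0 | in ⊥ | out ⊤ | prev 0 | push {}
  [2] u=1 | in ⊤ | out ⊤ | prev ⊥ | push {}
  [3] u=2 | in ⊤ | out ⊤ | prev ⊥ | push {1}
  [4] u=1 | in ⊤ | out ⊤ | ==

Converged values:
  [0] ⊤
  [1] ⊤
  [2] ⊤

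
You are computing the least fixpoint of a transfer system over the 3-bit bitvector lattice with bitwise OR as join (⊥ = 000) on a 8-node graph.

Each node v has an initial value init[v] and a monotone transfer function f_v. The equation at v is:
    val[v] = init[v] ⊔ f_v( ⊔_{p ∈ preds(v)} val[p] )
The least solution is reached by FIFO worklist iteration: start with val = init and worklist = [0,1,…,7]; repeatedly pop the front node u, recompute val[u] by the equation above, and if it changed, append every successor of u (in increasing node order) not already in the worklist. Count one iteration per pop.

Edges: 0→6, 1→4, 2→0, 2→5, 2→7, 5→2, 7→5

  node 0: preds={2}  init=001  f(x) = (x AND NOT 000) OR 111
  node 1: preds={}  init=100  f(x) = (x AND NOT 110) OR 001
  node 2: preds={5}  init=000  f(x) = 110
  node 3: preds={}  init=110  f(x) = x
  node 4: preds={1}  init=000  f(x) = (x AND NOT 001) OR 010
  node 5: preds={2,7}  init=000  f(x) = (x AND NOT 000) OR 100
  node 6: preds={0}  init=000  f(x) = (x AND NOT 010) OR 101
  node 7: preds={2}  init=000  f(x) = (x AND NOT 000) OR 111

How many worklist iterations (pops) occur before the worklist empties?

12

Trace (12 dequeues):
  [1] u=0 | in 000 | out 111 | prev 001 | push {}
  [2] u=1 | in 000 | out 101 | prev 100 | push {}
  [3] u=2 | in 000 | out 110 | prev 000 | push {0}
  [4] u=3 | in 000 | out 110 | ==
  [5] u=4 | in 101 | out 110 | prev 000 | push {}
  [6] u=5 | in 110 | out 110 | prev 000 | push {2}
  [7] u=6 | in 111 | out 101 | prev 000 | push {}
  [8] u=7 | in 110 | out 111 | prev 000 | push {5}
  [9] u=0 | in 110 | out 111 | ==
  [10] u=2 | in 110 | out 110 | ==
  [11] u=5 | in 111 | out 111 | prev 110 | push {2}
  [12] u=2 | in 111 | out 110 | ==

Converged values:
  [0] 111
  [1] 101
  [2] 110
  [3] 110
  [4] 110
  [5] 111
  [6] 101
  [7] 111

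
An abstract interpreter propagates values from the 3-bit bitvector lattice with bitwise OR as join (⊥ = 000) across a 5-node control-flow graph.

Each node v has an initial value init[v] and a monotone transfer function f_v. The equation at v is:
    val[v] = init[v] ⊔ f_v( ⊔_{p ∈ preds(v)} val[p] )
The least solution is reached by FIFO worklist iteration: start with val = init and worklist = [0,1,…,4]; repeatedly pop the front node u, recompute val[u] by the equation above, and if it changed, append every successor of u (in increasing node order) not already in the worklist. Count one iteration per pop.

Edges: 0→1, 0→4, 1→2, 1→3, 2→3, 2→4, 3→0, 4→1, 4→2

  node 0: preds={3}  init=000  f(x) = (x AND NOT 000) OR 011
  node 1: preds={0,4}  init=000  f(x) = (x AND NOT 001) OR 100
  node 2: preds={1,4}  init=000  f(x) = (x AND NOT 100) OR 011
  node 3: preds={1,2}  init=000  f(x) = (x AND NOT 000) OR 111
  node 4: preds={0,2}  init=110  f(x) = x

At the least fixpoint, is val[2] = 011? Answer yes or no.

yes

Iteration log — 9 steps:
  step 1. node 0  ⊔preds=000  new=011  old=000  +wl: 
  step 2. node 1  ⊔preds=111  new=110  old=000  +wl: 
  step 3. node 2  ⊔preds=110  new=011  old=000  +wl: 
  step 4. node 3  ⊔preds=111  new=111  old=000  +wl: 0
  step 5. node 4  ⊔preds=011  new=111  old=110  +wl: 1,2
  step 6. node 0  ⊔preds=111  new=111  old=011  +wl: 4
  step 7. node 1  ⊔preds=111  new=110  stable
  step 8. node 2  ⊔preds=111  new=011  stable
  step 9. node 4  ⊔preds=111  new=111  stable

Least fixpoint reached:
  node 0: 111
  node 1: 110
  node 2: 011
  node 3: 111
  node 4: 111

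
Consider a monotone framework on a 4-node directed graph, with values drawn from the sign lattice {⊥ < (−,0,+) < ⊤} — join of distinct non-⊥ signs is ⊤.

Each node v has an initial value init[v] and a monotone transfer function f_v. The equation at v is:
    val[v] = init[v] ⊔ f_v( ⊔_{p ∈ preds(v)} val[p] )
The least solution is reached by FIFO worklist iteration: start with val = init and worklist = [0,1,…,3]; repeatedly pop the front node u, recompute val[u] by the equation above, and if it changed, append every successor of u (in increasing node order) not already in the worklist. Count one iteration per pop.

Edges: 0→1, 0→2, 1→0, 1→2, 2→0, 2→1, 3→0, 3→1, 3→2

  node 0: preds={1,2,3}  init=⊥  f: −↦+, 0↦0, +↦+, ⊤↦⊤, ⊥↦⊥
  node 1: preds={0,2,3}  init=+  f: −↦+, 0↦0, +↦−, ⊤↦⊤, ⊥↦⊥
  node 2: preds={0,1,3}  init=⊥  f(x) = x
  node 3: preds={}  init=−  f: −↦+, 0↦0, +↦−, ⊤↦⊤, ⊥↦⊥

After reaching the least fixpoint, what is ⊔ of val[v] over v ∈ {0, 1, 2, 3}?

⊤

Trace (6 dequeues):
  [1] u=0 | in ⊤ | out ⊤ | prev ⊥ | push {}
  [2] u=1 | in ⊤ | out ⊤ | prev + | push {0}
  [3] u=2 | in ⊤ | out ⊤ | prev ⊥ | push {1}
  [4] u=3 | in ⊥ | out − | ==
  [5] u=0 | in ⊤ | out ⊤ | ==
  [6] u=1 | in ⊤ | out ⊤ | ==

Converged values:
  [0] ⊤
  [1] ⊤
  [2] ⊤
  [3] −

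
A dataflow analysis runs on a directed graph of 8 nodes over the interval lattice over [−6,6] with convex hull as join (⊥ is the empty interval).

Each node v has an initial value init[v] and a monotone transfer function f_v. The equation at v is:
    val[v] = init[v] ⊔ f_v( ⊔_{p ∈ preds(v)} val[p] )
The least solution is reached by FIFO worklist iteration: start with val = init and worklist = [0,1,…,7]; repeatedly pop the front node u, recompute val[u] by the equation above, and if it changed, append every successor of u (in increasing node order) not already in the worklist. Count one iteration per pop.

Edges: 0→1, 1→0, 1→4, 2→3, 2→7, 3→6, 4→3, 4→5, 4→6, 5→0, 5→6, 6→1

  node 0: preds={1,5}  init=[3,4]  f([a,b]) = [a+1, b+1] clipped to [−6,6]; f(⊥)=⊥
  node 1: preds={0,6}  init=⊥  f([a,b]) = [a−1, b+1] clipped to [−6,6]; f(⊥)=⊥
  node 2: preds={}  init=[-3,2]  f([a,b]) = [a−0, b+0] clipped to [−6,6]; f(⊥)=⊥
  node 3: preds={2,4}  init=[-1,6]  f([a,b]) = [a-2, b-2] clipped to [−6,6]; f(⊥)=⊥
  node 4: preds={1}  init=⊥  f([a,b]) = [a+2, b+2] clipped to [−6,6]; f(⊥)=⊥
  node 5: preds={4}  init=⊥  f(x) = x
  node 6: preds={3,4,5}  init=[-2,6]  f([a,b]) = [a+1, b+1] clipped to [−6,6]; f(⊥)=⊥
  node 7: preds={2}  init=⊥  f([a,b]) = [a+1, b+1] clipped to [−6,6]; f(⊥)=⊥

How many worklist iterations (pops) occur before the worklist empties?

18

Trace (18 dequeues):
  [1] u=0 | in ⊥ | out [3,4] | ==
  [2] u=1 | in [-2,6] | out [-3,6] | prev ⊥ | push {0}
  [3] u=2 | in ⊥ | out [-3,2] | ==
  [4] u=3 | in [-3,2] | out [-5,6] | prev [-1,6] | push {}
  [5] u=4 | in [-3,6] | out [-1,6] | prev ⊥ | push {3}
  [6] u=5 | in [-1,6] | out [-1,6] | prev ⊥ | push {}
  [7] u=6 | in [-5,6] | out [-4,6] | prev [-2,6] | push {1}
  [8] u=7 | in [-3,2] | out [-2,3] | prev ⊥ | push {}
  [9] u=0 | in [-3,6] | out [-2,6] | prev [3,4] | push {}
  [10] u=3 | in [-3,6] | out [-5,6] | ==
  [11] u=1 | in [-4,6] | out [-5,6] | prev [-3,6] | push {0,4}
  [12] u=0 | in [-5,6] | out [-4,6] | prev [-2,6] | push {1}
  [13] u=4 | in [-5,6] | out [-3,6] | prev [-1,6] | push {3,5,6}
  [14] u=1 | in [-4,6] | out [-5,6] | ==
  [15] u=3 | in [-3,6] | out [-5,6] | ==
  [16] u=5 | in [-3,6] | out [-3,6] | prev [-1,6] | push {0}
  [17] u=6 | in [-5,6] | out [-4,6] | ==
  [18] u=0 | in [-5,6] | out [-4,6] | ==

Converged values:
  [0] [-4,6]
  [1] [-5,6]
  [2] [-3,2]
  [3] [-5,6]
  [4] [-3,6]
  [5] [-3,6]
  [6] [-4,6]
  [7] [-2,3]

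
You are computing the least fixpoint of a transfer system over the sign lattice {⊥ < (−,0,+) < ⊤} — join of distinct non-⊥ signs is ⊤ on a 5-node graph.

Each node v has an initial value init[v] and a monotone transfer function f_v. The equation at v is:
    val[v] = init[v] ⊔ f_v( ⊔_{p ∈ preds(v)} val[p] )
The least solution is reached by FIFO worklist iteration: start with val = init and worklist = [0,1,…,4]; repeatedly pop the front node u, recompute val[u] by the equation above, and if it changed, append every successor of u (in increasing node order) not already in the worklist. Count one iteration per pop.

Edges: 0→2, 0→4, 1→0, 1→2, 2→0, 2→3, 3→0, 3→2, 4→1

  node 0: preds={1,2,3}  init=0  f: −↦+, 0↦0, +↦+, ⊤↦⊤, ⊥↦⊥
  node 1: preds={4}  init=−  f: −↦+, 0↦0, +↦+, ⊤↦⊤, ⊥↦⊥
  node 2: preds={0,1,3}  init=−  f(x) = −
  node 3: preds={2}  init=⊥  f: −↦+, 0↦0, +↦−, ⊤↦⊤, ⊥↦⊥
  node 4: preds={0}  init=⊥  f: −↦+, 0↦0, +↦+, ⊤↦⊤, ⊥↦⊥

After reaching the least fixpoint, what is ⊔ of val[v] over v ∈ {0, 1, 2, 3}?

Worklist (10 pops):
  #1 pop 0: in=− → ⊤ (was 0); enqueue []
  #2 pop 1: in=⊥ → − (no change)
  #3 pop 2: in=⊤ → − (no change)
  #4 pop 3: in=− → + (was ⊥); enqueue [0,2]
  #5 pop 4: in=⊤ → ⊤ (was ⊥); enqueue [1]
  #6 pop 0: in=⊤ → ⊤ (no change)
  #7 pop 2: in=⊤ → − (no change)
  #8 pop 1: in=⊤ → ⊤ (was −); enqueue [0,2]
  #9 pop 0: in=⊤ → ⊤ (no change)
  #10 pop 2: in=⊤ → − (no change)

Fixpoint:
  val[0] = ⊤
  val[1] = ⊤
  val[2] = −
  val[3] = +
  val[4] = ⊤

⊤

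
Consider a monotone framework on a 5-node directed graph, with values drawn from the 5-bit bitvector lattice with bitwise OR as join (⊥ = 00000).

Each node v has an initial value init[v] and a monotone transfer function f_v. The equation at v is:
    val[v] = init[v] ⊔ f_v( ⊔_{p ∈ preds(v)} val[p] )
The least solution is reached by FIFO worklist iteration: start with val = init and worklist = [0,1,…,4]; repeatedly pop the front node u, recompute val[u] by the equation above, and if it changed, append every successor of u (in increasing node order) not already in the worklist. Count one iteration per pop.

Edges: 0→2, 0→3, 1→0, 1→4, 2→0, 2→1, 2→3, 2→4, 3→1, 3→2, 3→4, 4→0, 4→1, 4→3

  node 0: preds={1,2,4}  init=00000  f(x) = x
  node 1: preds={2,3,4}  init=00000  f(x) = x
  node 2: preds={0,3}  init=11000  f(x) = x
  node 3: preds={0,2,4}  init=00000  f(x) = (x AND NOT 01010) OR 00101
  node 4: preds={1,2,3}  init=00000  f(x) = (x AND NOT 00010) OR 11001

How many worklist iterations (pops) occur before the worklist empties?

Worklist (12 pops):
  #1 pop 0: in=11000 → 11000 (was 00000); enqueue []
  #2 pop 1: in=11000 → 11000 (was 00000); enqueue [0]
  #3 pop 2: in=11000 → 11000 (no change)
  #4 pop 3: in=11000 → 10101 (was 00000); enqueue [1,2]
  #5 pop 4: in=11101 → 11101 (was 00000); enqueue [3]
  #6 pop 0: in=11101 → 11101 (was 11000); enqueue []
  #7 pop 1: in=11101 → 11101 (was 11000); enqueue [0,4]
  #8 pop 2: in=11101 → 11101 (was 11000); enqueue [1]
  #9 pop 3: in=11101 → 10101 (no change)
  #10 pop 0: in=11101 → 11101 (no change)
  #11 pop 4: in=11101 → 11101 (no change)
  #12 pop 1: in=11101 → 11101 (no change)

Fixpoint:
  val[0] = 11101
  val[1] = 11101
  val[2] = 11101
  val[3] = 10101
  val[4] = 11101

12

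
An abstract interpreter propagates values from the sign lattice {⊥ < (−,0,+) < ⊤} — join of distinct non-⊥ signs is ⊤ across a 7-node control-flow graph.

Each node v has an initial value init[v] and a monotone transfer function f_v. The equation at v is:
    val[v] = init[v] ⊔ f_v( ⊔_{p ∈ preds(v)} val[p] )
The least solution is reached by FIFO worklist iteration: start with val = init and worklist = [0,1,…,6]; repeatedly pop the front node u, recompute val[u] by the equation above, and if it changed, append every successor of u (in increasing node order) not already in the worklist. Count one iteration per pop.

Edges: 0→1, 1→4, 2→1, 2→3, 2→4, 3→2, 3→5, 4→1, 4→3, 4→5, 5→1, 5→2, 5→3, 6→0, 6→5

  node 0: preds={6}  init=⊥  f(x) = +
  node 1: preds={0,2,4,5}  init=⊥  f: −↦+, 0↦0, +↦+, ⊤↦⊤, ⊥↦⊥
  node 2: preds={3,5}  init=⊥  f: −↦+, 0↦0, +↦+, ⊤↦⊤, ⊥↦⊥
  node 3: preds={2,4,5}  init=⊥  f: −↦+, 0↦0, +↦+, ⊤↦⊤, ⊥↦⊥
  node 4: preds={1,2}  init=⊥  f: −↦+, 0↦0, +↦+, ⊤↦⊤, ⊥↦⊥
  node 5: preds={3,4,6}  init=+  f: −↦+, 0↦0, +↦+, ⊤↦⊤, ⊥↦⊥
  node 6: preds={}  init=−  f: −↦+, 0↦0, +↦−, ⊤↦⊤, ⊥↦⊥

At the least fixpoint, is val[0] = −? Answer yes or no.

no

Worklist (15 pops):
  #1 pop 0: in=− → + (was ⊥); enqueue []
  #2 pop 1: in=+ → + (was ⊥); enqueue []
  #3 pop 2: in=+ → + (was ⊥); enqueue [1]
  #4 pop 3: in=+ → + (was ⊥); enqueue [2]
  #5 pop 4: in=+ → + (was ⊥); enqueue [3]
  #6 pop 5: in=⊤ → ⊤ (was +); enqueue []
  #7 pop 6: in=⊥ → − (no change)
  #8 pop 1: in=⊤ → ⊤ (was +); enqueue [4]
  #9 pop 2: in=⊤ → ⊤ (was +); enqueue [1]
  #10 pop 3: in=⊤ → ⊤ (was +); enqueue [2,5]
  #11 pop 4: in=⊤ → ⊤ (was +); enqueue [3]
  #12 pop 1: in=⊤ → ⊤ (no change)
  #13 pop 2: in=⊤ → ⊤ (no change)
  #14 pop 5: in=⊤ → ⊤ (no change)
  #15 pop 3: in=⊤ → ⊤ (no change)

Fixpoint:
  val[0] = +
  val[1] = ⊤
  val[2] = ⊤
  val[3] = ⊤
  val[4] = ⊤
  val[5] = ⊤
  val[6] = −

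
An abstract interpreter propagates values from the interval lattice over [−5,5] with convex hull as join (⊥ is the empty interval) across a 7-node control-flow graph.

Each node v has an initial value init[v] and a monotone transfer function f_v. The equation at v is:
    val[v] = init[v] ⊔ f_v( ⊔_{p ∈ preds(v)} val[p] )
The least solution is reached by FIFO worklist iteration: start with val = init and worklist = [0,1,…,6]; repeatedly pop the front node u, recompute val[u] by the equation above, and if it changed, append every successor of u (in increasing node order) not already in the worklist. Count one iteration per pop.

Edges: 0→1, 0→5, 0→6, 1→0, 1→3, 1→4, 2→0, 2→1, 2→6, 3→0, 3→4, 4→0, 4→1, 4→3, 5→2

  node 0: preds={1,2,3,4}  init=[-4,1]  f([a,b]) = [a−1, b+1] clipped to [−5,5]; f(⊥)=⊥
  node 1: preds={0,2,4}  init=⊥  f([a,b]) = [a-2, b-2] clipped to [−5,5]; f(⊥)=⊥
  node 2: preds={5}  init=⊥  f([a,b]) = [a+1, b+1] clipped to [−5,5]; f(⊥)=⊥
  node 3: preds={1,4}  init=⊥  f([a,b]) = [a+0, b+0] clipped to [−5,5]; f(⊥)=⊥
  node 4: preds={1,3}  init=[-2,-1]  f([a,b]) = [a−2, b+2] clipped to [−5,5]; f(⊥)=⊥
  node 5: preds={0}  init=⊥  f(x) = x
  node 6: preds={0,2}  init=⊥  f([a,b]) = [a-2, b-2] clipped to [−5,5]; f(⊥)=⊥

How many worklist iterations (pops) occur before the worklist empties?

Worklist (36 pops):
  #1 pop 0: in=[-2,-1] → [-4,1] (no change)
  #2 pop 1: in=[-4,1] → [-5,-1] (was ⊥); enqueue [0]
  #3 pop 2: in=⊥ → ⊥ (no change)
  #4 pop 3: in=[-5,-1] → [-5,-1] (was ⊥); enqueue []
  #5 pop 4: in=[-5,-1] → [-5,1] (was [-2,-1]); enqueue [1,3]
  #6 pop 5: in=[-4,1] → [-4,1] (was ⊥); enqueue [2]
  #7 pop 6: in=[-4,1] → [-5,-1] (was ⊥); enqueue []
  #8 pop 0: in=[-5,1] → [-5,2] (was [-4,1]); enqueue [5,6]
  #9 pop 1: in=[-5,2] → [-5,0] (was [-5,-1]); enqueue [0,4]
  #10 pop 3: in=[-5,1] → [-5,1] (was [-5,-1]); enqueue []
  #11 pop 2: in=[-4,1] → [-3,2] (was ⊥); enqueue [1]
  #12 pop 5: in=[-5,2] → [-5,2] (was [-4,1]); enqueue [2]
  #13 pop 6: in=[-5,2] → [-5,0] (was [-5,-1]); enqueue []
  #14 pop 0: in=[-5,2] → [-5,3] (was [-5,2]); enqueue [5,6]
  #15 pop 4: in=[-5,1] → [-5,3] (was [-5,1]); enqueue [0,3]
  #16 pop 1: in=[-5,3] → [-5,1] (was [-5,0]); enqueue [4]
  #17 pop 2: in=[-5,2] → [-4,3] (was [-3,2]); enqueue [1]
  #18 pop 5: in=[-5,3] → [-5,3] (was [-5,2]); enqueue [2]
  #19 pop 6: in=[-5,3] → [-5,1] (was [-5,0]); enqueue []
  #20 pop 0: in=[-5,3] → [-5,4] (was [-5,3]); enqueue [5,6]
  #21 pop 3: in=[-5,3] → [-5,3] (was [-5,1]); enqueue [0]
  #22 pop 4: in=[-5,3] → [-5,5] (was [-5,3]); enqueue [3]
  #23 pop 1: in=[-5,5] → [-5,3] (was [-5,1]); enqueue [4]
  #24 pop 2: in=[-5,3] → [-4,4] (was [-4,3]); enqueue [1]
  #25 pop 5: in=[-5,4] → [-5,4] (was [-5,3]); enqueue [2]
  #26 pop 6: in=[-5,4] → [-5,2] (was [-5,1]); enqueue []
  #27 pop 0: in=[-5,5] → [-5,5] (was [-5,4]); enqueue [5,6]
  #28 pop 3: in=[-5,5] → [-5,5] (was [-5,3]); enqueue [0]
  #29 pop 4: in=[-5,5] → [-5,5] (no change)
  #30 pop 1: in=[-5,5] → [-5,3] (no change)
  #31 pop 2: in=[-5,4] → [-4,5] (was [-4,4]); enqueue [1]
  #32 pop 5: in=[-5,5] → [-5,5] (was [-5,4]); enqueue [2]
  #33 pop 6: in=[-5,5] → [-5,3] (was [-5,2]); enqueue []
  #34 pop 0: in=[-5,5] → [-5,5] (no change)
  #35 pop 1: in=[-5,5] → [-5,3] (no change)
  #36 pop 2: in=[-5,5] → [-4,5] (no change)

Fixpoint:
  val[0] = [-5,5]
  val[1] = [-5,3]
  val[2] = [-4,5]
  val[3] = [-5,5]
  val[4] = [-5,5]
  val[5] = [-5,5]
  val[6] = [-5,3]

36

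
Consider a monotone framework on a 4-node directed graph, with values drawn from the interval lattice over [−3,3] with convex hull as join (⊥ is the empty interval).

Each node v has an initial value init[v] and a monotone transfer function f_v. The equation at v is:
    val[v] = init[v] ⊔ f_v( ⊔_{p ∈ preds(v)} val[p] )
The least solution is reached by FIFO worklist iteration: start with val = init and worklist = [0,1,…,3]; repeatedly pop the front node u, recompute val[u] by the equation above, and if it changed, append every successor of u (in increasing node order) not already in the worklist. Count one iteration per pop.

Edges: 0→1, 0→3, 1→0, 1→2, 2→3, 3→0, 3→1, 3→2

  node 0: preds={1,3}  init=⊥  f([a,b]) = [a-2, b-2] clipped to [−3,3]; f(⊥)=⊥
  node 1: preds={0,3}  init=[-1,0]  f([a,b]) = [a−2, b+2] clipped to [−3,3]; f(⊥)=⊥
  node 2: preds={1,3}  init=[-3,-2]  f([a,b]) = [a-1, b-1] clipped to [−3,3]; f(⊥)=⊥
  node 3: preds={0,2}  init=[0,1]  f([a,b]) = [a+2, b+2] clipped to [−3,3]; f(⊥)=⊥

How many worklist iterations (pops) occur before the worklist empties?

Iteration log — 8 steps:
  step 1. node 0  ⊔preds=[-1,1]  new=[-3,-1]  old=⊥  +wl: 
  step 2. node 1  ⊔preds=[-3,1]  new=[-3,3]  old=[-1,0]  +wl: 0
  step 3. node 2  ⊔preds=[-3,3]  new=[-3,2]  old=[-3,-2]  +wl: 
  step 4. node 3  ⊔preds=[-3,2]  new=[-1,3]  old=[0,1]  +wl: 1,2
  step 5. node 0  ⊔preds=[-3,3]  new=[-3,1]  old=[-3,-1]  +wl: 3
  step 6. node 1  ⊔preds=[-3,3]  new=[-3,3]  stable
  step 7. node 2  ⊔preds=[-3,3]  new=[-3,2]  stable
  step 8. node 3  ⊔preds=[-3,2]  new=[-1,3]  stable

Least fixpoint reached:
  node 0: [-3,1]
  node 1: [-3,3]
  node 2: [-3,2]
  node 3: [-1,3]

8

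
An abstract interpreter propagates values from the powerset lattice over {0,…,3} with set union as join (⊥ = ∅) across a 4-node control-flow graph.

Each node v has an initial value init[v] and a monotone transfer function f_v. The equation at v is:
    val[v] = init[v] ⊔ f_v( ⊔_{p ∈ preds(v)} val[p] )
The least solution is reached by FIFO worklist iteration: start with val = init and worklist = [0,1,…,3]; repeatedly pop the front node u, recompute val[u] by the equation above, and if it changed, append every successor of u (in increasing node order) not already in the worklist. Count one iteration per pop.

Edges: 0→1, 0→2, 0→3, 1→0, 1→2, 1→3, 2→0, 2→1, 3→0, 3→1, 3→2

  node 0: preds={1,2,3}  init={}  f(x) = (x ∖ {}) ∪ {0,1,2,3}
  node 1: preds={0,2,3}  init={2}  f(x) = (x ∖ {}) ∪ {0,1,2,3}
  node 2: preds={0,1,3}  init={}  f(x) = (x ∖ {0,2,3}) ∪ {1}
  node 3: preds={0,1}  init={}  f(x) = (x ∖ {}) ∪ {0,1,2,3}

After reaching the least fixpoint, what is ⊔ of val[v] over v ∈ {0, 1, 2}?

{0,1,2,3}

Worklist (7 pops):
  #1 pop 0: in={2} → {0,1,2,3} (was {}); enqueue []
  #2 pop 1: in={0,1,2,3} → {0,1,2,3} (was {2}); enqueue [0]
  #3 pop 2: in={0,1,2,3} → {1} (was {}); enqueue [1]
  #4 pop 3: in={0,1,2,3} → {0,1,2,3} (was {}); enqueue [2]
  #5 pop 0: in={0,1,2,3} → {0,1,2,3} (no change)
  #6 pop 1: in={0,1,2,3} → {0,1,2,3} (no change)
  #7 pop 2: in={0,1,2,3} → {1} (no change)

Fixpoint:
  val[0] = {0,1,2,3}
  val[1] = {0,1,2,3}
  val[2] = {1}
  val[3] = {0,1,2,3}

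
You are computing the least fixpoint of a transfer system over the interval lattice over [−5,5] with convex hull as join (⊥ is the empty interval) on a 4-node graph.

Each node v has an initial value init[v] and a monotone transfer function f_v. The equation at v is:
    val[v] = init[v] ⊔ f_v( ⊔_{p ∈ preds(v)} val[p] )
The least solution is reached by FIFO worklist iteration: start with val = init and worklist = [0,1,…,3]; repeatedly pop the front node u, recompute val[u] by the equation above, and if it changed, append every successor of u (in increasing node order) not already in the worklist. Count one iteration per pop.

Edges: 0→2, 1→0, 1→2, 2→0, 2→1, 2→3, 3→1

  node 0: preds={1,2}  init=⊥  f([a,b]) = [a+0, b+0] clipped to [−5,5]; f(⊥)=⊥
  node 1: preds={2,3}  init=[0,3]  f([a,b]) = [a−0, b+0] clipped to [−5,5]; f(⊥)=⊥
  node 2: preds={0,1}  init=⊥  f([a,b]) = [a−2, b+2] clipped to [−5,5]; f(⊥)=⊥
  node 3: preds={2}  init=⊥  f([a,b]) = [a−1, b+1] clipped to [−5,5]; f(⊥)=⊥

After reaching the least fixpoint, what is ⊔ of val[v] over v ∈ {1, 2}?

[-5,5]

Iteration log — 13 steps:
  step 1. node 0  ⊔preds=[0,3]  new=[0,3]  old=⊥  +wl: 
  step 2. node 1  ⊔preds=⊥  new=[0,3]  stable
  step 3. node 2  ⊔preds=[0,3]  new=[-2,5]  old=⊥  +wl: 0,1
  step 4. node 3  ⊔preds=[-2,5]  new=[-3,5]  old=⊥  +wl: 
  step 5. node 0  ⊔preds=[-2,5]  new=[-2,5]  old=[0,3]  +wl: 2
  step 6. node 1  ⊔preds=[-3,5]  new=[-3,5]  old=[0,3]  +wl: 0
  step 7. node 2  ⊔preds=[-3,5]  new=[-5,5]  old=[-2,5]  +wl: 1,3
  step 8. node 0  ⊔preds=[-5,5]  new=[-5,5]  old=[-2,5]  +wl: 2
  step 9. node 1  ⊔preds=[-5,5]  new=[-5,5]  old=[-3,5]  +wl: 0
  step 10. node 3  ⊔preds=[-5,5]  new=[-5,5]  old=[-3,5]  +wl: 1
  step 11. node 2  ⊔preds=[-5,5]  new=[-5,5]  stable
  step 12. node 0  ⊔preds=[-5,5]  new=[-5,5]  stable
  step 13. node 1  ⊔preds=[-5,5]  new=[-5,5]  stable

Least fixpoint reached:
  node 0: [-5,5]
  node 1: [-5,5]
  node 2: [-5,5]
  node 3: [-5,5]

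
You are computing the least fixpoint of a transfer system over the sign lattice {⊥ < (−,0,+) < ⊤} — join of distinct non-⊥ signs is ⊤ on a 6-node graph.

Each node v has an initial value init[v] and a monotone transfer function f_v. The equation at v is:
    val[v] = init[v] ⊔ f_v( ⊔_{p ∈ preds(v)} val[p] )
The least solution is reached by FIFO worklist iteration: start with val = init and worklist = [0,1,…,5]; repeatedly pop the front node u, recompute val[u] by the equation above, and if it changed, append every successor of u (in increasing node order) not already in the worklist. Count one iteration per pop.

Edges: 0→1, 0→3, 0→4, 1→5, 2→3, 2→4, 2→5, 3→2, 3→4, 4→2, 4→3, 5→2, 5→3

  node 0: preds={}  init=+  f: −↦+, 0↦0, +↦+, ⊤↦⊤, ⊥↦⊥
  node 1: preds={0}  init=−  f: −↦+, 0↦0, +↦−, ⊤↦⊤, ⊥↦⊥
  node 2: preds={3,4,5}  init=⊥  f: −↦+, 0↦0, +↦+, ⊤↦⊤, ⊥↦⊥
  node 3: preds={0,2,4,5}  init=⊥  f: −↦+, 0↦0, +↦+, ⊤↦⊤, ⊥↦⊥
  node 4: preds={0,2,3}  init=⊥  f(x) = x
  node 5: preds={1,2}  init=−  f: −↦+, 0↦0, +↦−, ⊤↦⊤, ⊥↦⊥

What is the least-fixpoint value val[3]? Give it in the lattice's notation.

Trace (10 dequeues):
  [1] u=0 | in ⊥ | out + | ==
  [2] u=1 | in + | out − | ==
  [3] u=2 | in − | out + | prev ⊥ | push {}
  [4] u=3 | in ⊤ | out ⊤ | prev ⊥ | push {2}
  [5] u=4 | in ⊤ | out ⊤ | prev ⊥ | push {3}
  [6] u=5 | in ⊤ | out ⊤ | prev − | push {}
  [7] u=2 | in ⊤ | out ⊤ | prev + | push {4,5}
  [8] u=3 | in ⊤ | out ⊤ | ==
  [9] u=4 | in ⊤ | out ⊤ | ==
  [10] u=5 | in ⊤ | out ⊤ | ==

Converged values:
  [0] +
  [1] −
  [2] ⊤
  [3] ⊤
  [4] ⊤
  [5] ⊤

⊤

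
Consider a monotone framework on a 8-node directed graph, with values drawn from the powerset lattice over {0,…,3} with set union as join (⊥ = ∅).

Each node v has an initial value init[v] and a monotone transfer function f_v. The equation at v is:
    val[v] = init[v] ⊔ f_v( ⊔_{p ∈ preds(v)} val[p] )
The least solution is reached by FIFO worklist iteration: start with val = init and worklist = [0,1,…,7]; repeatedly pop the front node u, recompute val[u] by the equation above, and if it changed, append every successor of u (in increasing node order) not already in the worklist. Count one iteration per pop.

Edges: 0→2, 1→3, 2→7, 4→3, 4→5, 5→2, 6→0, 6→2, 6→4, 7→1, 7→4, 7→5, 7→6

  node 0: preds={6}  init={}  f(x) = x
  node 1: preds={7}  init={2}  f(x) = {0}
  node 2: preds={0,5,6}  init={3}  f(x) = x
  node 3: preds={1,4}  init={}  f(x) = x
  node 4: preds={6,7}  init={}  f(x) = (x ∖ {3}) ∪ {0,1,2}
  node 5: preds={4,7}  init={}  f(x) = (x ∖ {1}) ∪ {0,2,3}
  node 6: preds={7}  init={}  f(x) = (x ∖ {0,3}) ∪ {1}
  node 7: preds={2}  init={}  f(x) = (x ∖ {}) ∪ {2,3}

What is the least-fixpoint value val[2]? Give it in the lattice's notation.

Worklist (23 pops):
  #1 pop 0: in={} → {} (no change)
  #2 pop 1: in={} → {0,2} (was {2}); enqueue []
  #3 pop 2: in={} → {3} (no change)
  #4 pop 3: in={0,2} → {0,2} (was {}); enqueue []
  #5 pop 4: in={} → {0,1,2} (was {}); enqueue [3]
  #6 pop 5: in={0,1,2} → {0,2,3} (was {}); enqueue [2]
  #7 pop 6: in={} → {1} (was {}); enqueue [0,4]
  #8 pop 7: in={3} → {2,3} (was {}); enqueue [1,5,6]
  #9 pop 3: in={0,1,2} → {0,1,2} (was {0,2}); enqueue []
  #10 pop 2: in={0,1,2,3} → {0,1,2,3} (was {3}); enqueue [7]
  #11 pop 0: in={1} → {1} (was {}); enqueue [2]
  #12 pop 4: in={1,2,3} → {0,1,2} (no change)
  #13 pop 1: in={2,3} → {0,2} (no change)
  #14 pop 5: in={0,1,2,3} → {0,2,3} (no change)
  #15 pop 6: in={2,3} → {1,2} (was {1}); enqueue [0,4]
  #16 pop 7: in={0,1,2,3} → {0,1,2,3} (was {2,3}); enqueue [1,5,6]
  #17 pop 2: in={0,1,2,3} → {0,1,2,3} (no change)
  #18 pop 0: in={1,2} → {1,2} (was {1}); enqueue [2]
  #19 pop 4: in={0,1,2,3} → {0,1,2} (no change)
  #20 pop 1: in={0,1,2,3} → {0,2} (no change)
  #21 pop 5: in={0,1,2,3} → {0,2,3} (no change)
  #22 pop 6: in={0,1,2,3} → {1,2} (no change)
  #23 pop 2: in={0,1,2,3} → {0,1,2,3} (no change)

Fixpoint:
  val[0] = {1,2}
  val[1] = {0,2}
  val[2] = {0,1,2,3}
  val[3] = {0,1,2}
  val[4] = {0,1,2}
  val[5] = {0,2,3}
  val[6] = {1,2}
  val[7] = {0,1,2,3}

{0,1,2,3}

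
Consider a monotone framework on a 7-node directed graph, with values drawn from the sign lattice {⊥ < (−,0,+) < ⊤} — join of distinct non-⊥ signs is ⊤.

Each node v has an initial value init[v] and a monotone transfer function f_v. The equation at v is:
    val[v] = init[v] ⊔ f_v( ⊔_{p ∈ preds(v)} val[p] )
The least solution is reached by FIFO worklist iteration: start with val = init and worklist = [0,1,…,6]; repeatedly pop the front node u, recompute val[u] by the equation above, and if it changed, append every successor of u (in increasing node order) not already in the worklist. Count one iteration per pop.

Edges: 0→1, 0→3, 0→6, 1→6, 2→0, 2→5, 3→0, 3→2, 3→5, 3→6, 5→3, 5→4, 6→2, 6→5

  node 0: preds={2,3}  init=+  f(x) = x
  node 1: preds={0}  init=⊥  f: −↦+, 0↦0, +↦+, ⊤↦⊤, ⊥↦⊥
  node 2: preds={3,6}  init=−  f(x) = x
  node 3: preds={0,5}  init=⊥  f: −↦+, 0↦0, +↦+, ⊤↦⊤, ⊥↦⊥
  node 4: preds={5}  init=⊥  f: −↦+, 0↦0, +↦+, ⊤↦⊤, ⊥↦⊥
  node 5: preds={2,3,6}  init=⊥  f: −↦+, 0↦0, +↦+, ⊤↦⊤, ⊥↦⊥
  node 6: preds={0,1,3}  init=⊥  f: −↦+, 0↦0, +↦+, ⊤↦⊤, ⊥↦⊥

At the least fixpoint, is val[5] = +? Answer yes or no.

no

Worklist (13 pops):
  #1 pop 0: in=− → ⊤ (was +); enqueue []
  #2 pop 1: in=⊤ → ⊤ (was ⊥); enqueue []
  #3 pop 2: in=⊥ → − (no change)
  #4 pop 3: in=⊤ → ⊤ (was ⊥); enqueue [0,2]
  #5 pop 4: in=⊥ → ⊥ (no change)
  #6 pop 5: in=⊤ → ⊤ (was ⊥); enqueue [3,4]
  #7 pop 6: in=⊤ → ⊤ (was ⊥); enqueue [5]
  #8 pop 0: in=⊤ → ⊤ (no change)
  #9 pop 2: in=⊤ → ⊤ (was −); enqueue [0]
  #10 pop 3: in=⊤ → ⊤ (no change)
  #11 pop 4: in=⊤ → ⊤ (was ⊥); enqueue []
  #12 pop 5: in=⊤ → ⊤ (no change)
  #13 pop 0: in=⊤ → ⊤ (no change)

Fixpoint:
  val[0] = ⊤
  val[1] = ⊤
  val[2] = ⊤
  val[3] = ⊤
  val[4] = ⊤
  val[5] = ⊤
  val[6] = ⊤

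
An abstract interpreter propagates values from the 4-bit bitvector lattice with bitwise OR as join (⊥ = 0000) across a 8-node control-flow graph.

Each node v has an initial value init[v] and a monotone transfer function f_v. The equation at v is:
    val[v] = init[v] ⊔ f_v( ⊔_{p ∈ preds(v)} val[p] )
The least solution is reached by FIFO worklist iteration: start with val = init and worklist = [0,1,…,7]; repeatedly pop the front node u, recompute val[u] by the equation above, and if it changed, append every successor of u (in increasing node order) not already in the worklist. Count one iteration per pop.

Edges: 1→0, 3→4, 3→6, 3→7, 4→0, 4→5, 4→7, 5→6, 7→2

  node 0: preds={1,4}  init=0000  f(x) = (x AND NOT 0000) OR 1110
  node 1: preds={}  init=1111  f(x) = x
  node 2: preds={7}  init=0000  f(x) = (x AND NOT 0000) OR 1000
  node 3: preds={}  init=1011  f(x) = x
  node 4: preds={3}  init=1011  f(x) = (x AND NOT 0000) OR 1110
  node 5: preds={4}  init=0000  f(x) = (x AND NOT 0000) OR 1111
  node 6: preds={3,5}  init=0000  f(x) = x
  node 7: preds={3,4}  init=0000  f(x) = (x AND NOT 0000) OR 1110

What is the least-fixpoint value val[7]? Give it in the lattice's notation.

Iteration log — 10 steps:
  step 1. node 0  ⊔preds=1111  new=1111  old=0000  +wl: 
  step 2. node 1  ⊔preds=0000  new=1111  stable
  step 3. node 2  ⊔preds=0000  new=1000  old=0000  +wl: 
  step 4. node 3  ⊔preds=0000  new=1011  stable
  step 5. node 4  ⊔preds=1011  new=1111  old=1011  +wl: 0
  step 6. node 5  ⊔preds=1111  new=1111  old=0000  +wl: 
  step 7. node 6  ⊔preds=1111  new=1111  old=0000  +wl: 
  step 8. node 7  ⊔preds=1111  new=1111  old=0000  +wl: 2
  step 9. node 0  ⊔preds=1111  new=1111  stable
  step 10. node 2  ⊔preds=1111  new=1111  old=1000  +wl: 

Least fixpoint reached:
  node 0: 1111
  node 1: 1111
  node 2: 1111
  node 3: 1011
  node 4: 1111
  node 5: 1111
  node 6: 1111
  node 7: 1111

1111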